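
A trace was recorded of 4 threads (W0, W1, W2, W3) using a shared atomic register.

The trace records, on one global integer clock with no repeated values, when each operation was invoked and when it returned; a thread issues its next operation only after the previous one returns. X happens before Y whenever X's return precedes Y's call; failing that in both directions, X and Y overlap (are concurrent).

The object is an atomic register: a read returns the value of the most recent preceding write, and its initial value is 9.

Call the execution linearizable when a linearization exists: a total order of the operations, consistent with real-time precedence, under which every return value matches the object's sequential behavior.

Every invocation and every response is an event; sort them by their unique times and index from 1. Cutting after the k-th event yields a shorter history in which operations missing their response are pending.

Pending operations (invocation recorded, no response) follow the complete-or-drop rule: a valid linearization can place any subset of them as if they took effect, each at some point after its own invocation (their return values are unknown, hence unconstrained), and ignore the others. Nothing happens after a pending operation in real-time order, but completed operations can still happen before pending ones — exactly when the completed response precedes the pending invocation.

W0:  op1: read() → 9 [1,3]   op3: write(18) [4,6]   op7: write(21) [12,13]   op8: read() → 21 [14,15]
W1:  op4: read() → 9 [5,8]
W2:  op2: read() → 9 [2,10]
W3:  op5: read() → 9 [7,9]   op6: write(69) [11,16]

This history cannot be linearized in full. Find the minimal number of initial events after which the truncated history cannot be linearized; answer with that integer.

9

one valid order for events 1..8 is op1, op2, op4, op3:
step 1: op1 read() → 9 — value 9
step 2: op2 read() (pending, included) — value 9
step 3: op4 read() → 9 — value 9
step 4: op3 write(18) — value 18
with event 9 included (op5 responding at time 9), all real-time-consistent orders fail
no completion choice of the 1 pending operation (op2) rescues it — every subset was tried
for example op1, op3, op4, op5 (pending dropped) fails at step 3: op4 read() → 9 is not legal there
for example op1, op3, op5, op4 (pending dropped) fails at step 3: op5 read() → 9 is not legal there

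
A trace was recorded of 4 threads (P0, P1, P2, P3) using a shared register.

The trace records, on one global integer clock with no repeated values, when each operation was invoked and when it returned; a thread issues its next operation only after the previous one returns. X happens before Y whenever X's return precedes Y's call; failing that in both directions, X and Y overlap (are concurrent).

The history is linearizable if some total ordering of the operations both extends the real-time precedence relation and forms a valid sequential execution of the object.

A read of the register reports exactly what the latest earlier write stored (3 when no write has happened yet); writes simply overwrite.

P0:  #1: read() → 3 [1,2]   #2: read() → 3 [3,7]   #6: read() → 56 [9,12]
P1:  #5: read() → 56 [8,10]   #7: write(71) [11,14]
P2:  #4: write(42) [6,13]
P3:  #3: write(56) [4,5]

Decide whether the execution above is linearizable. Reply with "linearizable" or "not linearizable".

linearizable

witness order: #1, #2, #3, #5, #6, #4, #7
1. #1 read() → 3, leaving value 3
2. #2 read() → 3, leaving value 3
3. #3 write(56), leaving value 56
4. #5 read() → 56, leaving value 56
5. #6 read() → 56, leaving value 56
6. #4 write(42), leaving value 42
7. #7 write(71), leaving value 71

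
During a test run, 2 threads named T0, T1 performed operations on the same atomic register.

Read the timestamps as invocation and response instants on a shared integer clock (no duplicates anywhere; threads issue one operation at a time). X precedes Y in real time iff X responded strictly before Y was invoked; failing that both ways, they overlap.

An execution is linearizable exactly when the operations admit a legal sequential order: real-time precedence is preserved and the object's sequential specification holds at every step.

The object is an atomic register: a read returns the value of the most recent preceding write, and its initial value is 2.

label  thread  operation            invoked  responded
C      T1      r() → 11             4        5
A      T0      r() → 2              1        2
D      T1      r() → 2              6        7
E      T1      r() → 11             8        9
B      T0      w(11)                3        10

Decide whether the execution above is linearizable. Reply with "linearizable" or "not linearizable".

prefix check: 1..6 passes, 1..7 fails once D's time-7 response joins
the completed operations (3 total) allow one real-time order; the atomic register replay rejects it
no completion choice of the 1 pending operation (B) rescues it — every subset was tried
e.g. A, C, D (pending dropped): illegal at step 2, since C r() → 11 cannot apply there

not linearizable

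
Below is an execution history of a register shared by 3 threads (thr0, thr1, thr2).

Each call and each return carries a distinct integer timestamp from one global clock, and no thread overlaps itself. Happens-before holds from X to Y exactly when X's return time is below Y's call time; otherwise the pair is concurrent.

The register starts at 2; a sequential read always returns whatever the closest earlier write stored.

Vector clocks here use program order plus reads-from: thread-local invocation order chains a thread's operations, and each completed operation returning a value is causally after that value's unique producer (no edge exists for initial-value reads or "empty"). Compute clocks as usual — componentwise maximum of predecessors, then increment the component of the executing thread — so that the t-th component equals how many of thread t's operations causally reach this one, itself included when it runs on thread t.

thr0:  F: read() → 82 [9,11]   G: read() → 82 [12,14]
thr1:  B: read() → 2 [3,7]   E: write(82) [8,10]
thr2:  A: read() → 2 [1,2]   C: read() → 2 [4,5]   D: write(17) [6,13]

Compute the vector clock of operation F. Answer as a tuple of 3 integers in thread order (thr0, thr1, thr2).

(1, 2, 0)

root op A, invoked 1: fresh clock plus thr2's own tick → (0, 0, 1)
root op B, invoked 3: fresh clock plus thr1's own tick → (0, 1, 0)
merge at C (invoked 4): VC(A)=(0, 0, 1), own-thread bump on thr2 → (0, 0, 2)
merge at E (invoked 8): VC(B)=(0, 1, 0), own-thread bump on thr1 → (0, 2, 0)
merge at D (invoked 6): VC(C)=(0, 0, 2), own-thread bump on thr2 → (0, 0, 3)
merge at F (invoked 9): VC(E)=(0, 2, 0), own-thread bump on thr0 → (1, 2, 0)
merge at G (invoked 12): VC(E)=(0, 2, 0), VC(F)=(1, 2, 0), own-thread bump on thr0 → (2, 2, 0)
target: VC(F) = (1, 2, 0)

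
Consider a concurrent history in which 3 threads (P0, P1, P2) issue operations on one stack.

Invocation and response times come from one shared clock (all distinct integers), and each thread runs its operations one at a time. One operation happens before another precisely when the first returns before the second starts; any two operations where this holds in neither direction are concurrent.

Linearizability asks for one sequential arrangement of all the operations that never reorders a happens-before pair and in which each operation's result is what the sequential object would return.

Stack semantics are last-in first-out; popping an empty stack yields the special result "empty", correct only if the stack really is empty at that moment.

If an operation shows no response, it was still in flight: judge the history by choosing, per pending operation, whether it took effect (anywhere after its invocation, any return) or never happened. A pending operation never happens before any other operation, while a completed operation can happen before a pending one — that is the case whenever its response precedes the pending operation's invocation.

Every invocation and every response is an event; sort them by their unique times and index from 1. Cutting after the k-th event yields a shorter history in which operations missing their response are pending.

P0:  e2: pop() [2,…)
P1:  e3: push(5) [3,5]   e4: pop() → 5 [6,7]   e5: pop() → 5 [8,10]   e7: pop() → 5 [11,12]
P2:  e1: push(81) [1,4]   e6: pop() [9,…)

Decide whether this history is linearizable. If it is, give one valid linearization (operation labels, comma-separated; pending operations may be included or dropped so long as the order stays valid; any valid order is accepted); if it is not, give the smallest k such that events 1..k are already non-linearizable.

not linearizable — minimal violating prefix: 10 events

already the first 10 events (up to e5's response at time 10) admit no linearization; the first 9 still do
real-time-consistent orders of the 4 completed operations: 2 — all fail the stack replay
no completion choice of the 2 pending operations (e2, e6) rescues it — every subset was tried
one such order, e1, e3, e4, e5 (pending dropped), breaks at step 4 where e5 pop() → 5 is illegal
one such order, e3, e1, e4, e5 (pending dropped), breaks at step 3 where e4 pop() → 5 is illegal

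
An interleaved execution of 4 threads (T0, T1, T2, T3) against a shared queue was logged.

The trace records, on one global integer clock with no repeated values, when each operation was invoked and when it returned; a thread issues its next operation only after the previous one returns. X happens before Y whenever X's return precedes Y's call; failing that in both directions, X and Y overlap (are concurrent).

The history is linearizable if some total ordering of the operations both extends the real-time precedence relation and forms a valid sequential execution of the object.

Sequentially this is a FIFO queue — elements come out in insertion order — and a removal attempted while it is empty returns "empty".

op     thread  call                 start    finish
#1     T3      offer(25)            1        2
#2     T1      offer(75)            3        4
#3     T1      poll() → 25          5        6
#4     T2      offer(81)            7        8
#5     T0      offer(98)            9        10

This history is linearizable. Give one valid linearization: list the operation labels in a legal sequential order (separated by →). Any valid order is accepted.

step 1: #1 offer(25) — queue <25>
step 2: #2 offer(75) — queue <25,75>
step 3: #3 poll() → 25 — queue <75>
step 4: #4 offer(81) — queue <75,81>
step 5: #5 offer(98) — queue <75,81,98>

#1 → #2 → #3 → #4 → #5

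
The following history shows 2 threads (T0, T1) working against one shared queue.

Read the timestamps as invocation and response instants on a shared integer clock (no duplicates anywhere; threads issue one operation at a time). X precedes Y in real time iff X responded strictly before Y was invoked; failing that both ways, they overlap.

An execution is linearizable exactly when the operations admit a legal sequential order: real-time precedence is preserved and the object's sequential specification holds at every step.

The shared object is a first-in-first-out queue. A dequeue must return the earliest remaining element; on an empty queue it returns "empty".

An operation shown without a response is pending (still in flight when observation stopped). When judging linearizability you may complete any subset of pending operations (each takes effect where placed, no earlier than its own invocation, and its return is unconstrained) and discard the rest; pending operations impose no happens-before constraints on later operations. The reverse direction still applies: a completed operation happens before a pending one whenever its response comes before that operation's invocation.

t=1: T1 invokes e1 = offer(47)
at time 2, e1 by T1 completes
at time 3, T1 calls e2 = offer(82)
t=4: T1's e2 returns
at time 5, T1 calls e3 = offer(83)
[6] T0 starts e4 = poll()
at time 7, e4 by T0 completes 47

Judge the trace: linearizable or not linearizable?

linearizable

witness order: e1, e2, e3, e4
after step 1 (e1 offer(47)): queue <47>
after step 2 (e2 offer(82)): queue <47,82>
after step 3 (e3 offer(83) (pending, included)): queue <47,82,83>
after step 4 (e4 poll() → 47): queue <82,83>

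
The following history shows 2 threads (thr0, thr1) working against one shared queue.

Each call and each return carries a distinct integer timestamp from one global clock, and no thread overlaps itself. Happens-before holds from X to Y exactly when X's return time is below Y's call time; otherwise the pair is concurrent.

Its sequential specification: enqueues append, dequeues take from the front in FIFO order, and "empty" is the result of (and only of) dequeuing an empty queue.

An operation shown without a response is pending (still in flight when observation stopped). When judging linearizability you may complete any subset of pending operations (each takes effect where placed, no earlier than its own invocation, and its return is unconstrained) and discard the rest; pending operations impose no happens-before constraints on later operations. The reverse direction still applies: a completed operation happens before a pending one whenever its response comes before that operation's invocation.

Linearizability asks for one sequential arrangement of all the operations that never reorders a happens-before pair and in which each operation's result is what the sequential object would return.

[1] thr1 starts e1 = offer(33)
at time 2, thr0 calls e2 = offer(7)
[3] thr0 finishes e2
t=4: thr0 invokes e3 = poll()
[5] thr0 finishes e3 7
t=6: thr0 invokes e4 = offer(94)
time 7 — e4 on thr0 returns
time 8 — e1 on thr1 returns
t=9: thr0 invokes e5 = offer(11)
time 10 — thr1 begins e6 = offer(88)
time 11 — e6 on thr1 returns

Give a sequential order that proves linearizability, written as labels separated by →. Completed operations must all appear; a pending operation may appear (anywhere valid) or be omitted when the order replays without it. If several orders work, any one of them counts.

e2 → e1 → e3 → e4 → e5 → e6

after step 1 (e2 offer(7)): queue <7>
after step 2 (e1 offer(33)): queue <7,33>
after step 3 (e3 poll() → 7): queue <33>
after step 4 (e4 offer(94)): queue <33,94>
after step 5 (e5 offer(11) (pending, included)): queue <33,94,11>
after step 6 (e6 offer(88)): queue <33,94,11,88>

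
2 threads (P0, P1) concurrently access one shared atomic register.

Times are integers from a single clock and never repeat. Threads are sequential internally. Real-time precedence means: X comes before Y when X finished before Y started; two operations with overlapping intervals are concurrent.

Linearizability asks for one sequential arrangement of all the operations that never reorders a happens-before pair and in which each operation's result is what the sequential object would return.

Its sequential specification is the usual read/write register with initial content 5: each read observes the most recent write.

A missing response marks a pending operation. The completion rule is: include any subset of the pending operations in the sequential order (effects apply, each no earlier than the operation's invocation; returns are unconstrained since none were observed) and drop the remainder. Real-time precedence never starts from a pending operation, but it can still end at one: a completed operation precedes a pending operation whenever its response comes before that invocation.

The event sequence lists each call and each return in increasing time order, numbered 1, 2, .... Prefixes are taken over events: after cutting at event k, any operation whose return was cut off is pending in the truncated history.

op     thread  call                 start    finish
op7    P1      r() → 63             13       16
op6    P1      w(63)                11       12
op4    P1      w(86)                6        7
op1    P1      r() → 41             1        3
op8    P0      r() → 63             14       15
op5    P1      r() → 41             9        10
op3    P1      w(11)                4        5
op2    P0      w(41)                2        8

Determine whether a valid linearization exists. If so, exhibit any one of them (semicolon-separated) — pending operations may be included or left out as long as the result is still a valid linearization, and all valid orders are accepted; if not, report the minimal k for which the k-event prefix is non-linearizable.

not linearizable — minimal violating prefix: 10 events

the violation lands at event 10, op5's response at time 10: events 1..9 linearize, events 1..10 do not
the 5 completed operations admit 4 real-time orders; each fails the atomic register replay
e.g. op1, op2, op3, op4, op5: illegal at step 1, since op1 r() → 41 cannot apply there
e.g. op1, op3, op2, op4, op5: illegal at step 1, since op1 r() → 41 cannot apply there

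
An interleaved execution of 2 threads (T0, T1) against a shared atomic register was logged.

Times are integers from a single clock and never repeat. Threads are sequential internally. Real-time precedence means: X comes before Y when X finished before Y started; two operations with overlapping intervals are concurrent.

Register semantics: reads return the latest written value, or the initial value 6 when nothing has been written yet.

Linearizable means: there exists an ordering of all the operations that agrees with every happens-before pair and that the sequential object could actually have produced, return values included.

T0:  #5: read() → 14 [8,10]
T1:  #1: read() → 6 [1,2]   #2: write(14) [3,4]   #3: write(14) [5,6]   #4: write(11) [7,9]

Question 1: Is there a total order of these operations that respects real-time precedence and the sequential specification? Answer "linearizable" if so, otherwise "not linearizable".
a witness: #1, #2, #3, #5, #4
step 1: #1 read() → 6 — value 6
step 2: #2 write(14) — value 14
step 3: #3 write(14) — value 14
step 4: #5 read() → 14 — value 14
step 5: #4 write(11) — value 11

linearizable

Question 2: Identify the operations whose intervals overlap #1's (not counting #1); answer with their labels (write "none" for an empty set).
#1 spans [1,2]; an op avoiding the whole window 1..2 is ordered, any other is concurrent
#2 [3,4]: after
#3 [5,6]: after
#4 [7,9]: after
#5 [8,10]: after

none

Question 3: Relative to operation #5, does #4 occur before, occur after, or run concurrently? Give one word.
#4 spans [7,9], #5 spans [8,10]
the intervals overlap in both directions

concurrent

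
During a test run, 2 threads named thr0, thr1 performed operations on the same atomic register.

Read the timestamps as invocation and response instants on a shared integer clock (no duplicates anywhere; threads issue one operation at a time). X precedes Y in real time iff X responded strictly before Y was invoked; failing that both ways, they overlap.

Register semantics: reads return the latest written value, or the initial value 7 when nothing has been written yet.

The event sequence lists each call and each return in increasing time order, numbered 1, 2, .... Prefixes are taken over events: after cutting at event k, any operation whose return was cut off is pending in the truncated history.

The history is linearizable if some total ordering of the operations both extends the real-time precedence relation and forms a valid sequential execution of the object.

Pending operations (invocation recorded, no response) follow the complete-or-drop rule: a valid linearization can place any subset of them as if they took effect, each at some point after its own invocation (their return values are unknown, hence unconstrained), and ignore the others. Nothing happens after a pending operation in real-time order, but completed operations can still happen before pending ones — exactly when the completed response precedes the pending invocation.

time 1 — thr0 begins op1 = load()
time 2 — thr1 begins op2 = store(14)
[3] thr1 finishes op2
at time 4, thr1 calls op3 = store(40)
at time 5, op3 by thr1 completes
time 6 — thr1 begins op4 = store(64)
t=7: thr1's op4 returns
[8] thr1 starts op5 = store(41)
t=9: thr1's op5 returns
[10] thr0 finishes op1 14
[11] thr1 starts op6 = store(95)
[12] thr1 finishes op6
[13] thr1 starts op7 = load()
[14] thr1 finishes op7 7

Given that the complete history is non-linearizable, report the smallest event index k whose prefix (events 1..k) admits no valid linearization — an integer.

events 1..13 are linearizable; a witness order is op2, op1, op3, op4, op5, op6:
step 1: op2 store(14) — value 14
step 2: op1 load() → 14 — value 14
step 3: op3 store(40) — value 40
step 4: op4 store(64) — value 64
step 5: op5 store(41) — value 41
step 6: op6 store(95) — value 95
once event 14 joins (op7's response, time 14), exhaustive search finds no witness
one such order, op1, op2, op3, op4, op5, op6, op7, breaks at step 1 where op1 load() → 14 is illegal
one such order, op2, op1, op3, op4, op5, op6, op7, breaks at step 7 where op7 load() → 7 is illegal

14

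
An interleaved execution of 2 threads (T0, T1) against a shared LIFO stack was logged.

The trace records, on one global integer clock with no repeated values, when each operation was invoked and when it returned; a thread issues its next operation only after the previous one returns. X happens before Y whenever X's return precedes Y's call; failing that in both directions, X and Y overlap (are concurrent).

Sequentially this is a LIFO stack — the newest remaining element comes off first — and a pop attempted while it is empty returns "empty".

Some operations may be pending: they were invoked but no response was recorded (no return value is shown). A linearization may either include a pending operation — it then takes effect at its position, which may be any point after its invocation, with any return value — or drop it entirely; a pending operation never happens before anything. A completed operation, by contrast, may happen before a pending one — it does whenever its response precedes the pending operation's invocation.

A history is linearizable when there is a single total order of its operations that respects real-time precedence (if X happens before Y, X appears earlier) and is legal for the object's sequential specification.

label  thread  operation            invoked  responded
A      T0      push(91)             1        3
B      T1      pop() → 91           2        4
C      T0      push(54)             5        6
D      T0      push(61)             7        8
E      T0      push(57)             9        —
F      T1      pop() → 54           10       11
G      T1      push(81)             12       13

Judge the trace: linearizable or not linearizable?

not linearizable

through event 10 a valid linearization exists; event 11 (F responding at time 11) ends that
real-time-consistent orders of the 5 completed operations: 2 — all fail the LIFO stack replay
every completion of the 1 pending operation (E) was checked; none linearizes
sample order A, B, C, D, F (pending dropped) stalls at step 5 — F pop() → 54 has no legal effect
sample order B, A, C, D, F (pending dropped) stalls at step 1 — B pop() → 91 has no legal effect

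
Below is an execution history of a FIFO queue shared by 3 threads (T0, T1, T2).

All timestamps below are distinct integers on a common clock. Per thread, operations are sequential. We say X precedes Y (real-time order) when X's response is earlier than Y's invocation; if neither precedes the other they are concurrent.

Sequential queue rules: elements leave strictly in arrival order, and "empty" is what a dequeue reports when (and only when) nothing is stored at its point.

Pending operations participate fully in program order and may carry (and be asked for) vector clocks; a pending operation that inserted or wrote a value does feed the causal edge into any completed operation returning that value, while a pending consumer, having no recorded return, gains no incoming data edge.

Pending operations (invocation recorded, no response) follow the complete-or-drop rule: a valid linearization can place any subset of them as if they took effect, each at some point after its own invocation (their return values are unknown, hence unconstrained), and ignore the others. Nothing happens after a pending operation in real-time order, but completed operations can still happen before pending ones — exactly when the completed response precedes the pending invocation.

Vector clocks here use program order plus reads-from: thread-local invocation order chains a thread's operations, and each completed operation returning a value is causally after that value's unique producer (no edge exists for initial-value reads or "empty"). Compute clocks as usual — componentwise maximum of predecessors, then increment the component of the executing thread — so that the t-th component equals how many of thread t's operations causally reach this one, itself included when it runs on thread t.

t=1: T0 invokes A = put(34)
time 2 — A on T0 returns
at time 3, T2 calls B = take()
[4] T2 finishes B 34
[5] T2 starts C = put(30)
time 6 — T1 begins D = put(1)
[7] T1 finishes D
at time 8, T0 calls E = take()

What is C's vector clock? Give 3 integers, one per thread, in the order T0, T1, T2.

root op D, invoked 6: fresh clock plus T1's own tick → (0, 1, 0)
root op A, invoked 1: fresh clock plus T0's own tick → (1, 0, 0)
invoked at 3, B merges VC(A)=(1, 0, 0) and bumps T2's slot → (1, 0, 1)
invoked at 8, E merges VC(A)=(1, 0, 0) and bumps T0's slot → (2, 0, 0)
invoked at 5, C merges VC(B)=(1, 0, 1) and bumps T2's slot → (1, 0, 2)
target: VC(C) = (1, 0, 2)

(1, 0, 2)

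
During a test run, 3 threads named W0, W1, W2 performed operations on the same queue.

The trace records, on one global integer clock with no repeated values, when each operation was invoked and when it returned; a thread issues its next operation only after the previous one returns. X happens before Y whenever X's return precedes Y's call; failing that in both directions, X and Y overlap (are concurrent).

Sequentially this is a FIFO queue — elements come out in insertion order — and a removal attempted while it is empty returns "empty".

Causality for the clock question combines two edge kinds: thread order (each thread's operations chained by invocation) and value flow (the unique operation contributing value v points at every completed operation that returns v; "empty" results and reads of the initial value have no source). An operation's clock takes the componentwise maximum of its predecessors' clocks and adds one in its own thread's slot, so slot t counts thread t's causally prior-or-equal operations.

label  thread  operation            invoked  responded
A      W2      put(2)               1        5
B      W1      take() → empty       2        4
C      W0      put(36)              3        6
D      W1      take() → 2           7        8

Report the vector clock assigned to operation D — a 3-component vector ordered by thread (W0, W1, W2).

invoked at 1, A has no predecessors; its own W2 bump gives (0, 0, 1)
invoked at 2, B has no predecessors; its own W1 bump gives (0, 1, 0)
invoked at 3, C has no predecessors; its own W0 bump gives (1, 0, 0)
from VC(A)=(0, 0, 1), VC(B)=(0, 1, 0), D (invoked 7) maxes components and bumps W1 → (0, 2, 1)
target: VC(D) = (0, 2, 1)

(0, 2, 1)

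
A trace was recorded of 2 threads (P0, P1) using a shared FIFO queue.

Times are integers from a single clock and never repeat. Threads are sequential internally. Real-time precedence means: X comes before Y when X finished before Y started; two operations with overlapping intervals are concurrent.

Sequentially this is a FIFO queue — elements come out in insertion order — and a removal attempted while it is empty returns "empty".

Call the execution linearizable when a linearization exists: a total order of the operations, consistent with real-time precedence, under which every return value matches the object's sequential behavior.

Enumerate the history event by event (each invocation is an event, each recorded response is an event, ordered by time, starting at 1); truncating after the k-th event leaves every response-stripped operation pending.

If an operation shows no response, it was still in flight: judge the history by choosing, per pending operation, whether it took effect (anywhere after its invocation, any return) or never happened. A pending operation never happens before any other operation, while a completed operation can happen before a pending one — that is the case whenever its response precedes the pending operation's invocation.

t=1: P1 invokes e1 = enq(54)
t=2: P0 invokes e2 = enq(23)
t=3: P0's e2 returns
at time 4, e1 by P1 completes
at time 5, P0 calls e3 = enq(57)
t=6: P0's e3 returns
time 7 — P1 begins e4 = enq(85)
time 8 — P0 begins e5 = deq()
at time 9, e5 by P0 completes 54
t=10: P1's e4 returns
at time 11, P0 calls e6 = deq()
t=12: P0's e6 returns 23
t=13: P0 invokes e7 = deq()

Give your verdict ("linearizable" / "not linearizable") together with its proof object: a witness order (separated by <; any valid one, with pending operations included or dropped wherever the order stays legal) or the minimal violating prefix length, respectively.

after step 1 (e1 enq(54)): queue <54>
after step 2 (e2 enq(23)): queue <54,23>
after step 3 (e3 enq(57)): queue <54,23,57>
after step 4 (e4 enq(85)): queue <54,23,57,85>
after step 5 (e5 deq() → 54): queue <23,57,85>
after step 6 (e6 deq() → 23): queue <57,85>

linearizable — witness: e1 < e2 < e3 < e4 < e5 < e6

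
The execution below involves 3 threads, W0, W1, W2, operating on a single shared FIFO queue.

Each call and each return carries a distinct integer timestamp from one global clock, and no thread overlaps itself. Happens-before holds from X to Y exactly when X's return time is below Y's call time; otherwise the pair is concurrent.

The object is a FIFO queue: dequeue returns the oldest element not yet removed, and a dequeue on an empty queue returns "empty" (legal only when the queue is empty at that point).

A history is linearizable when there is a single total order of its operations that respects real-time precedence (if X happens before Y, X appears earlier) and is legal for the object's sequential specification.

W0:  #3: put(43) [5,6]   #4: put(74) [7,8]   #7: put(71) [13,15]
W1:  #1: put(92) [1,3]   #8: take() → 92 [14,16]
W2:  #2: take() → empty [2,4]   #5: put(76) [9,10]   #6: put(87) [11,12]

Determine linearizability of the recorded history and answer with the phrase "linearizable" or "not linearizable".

linearizable

a witness: #2, #1, #3, #4, #5, #6, #7, #8
step 1: #2 take() → empty — queue <>
step 2: #1 put(92) — queue <92>
step 3: #3 put(43) — queue <92,43>
step 4: #4 put(74) — queue <92,43,74>
step 5: #5 put(76) — queue <92,43,74,76>
step 6: #6 put(87) — queue <92,43,74,76,87>
step 7: #7 put(71) — queue <92,43,74,76,87,71>
step 8: #8 take() → 92 — queue <43,74,76,87,71>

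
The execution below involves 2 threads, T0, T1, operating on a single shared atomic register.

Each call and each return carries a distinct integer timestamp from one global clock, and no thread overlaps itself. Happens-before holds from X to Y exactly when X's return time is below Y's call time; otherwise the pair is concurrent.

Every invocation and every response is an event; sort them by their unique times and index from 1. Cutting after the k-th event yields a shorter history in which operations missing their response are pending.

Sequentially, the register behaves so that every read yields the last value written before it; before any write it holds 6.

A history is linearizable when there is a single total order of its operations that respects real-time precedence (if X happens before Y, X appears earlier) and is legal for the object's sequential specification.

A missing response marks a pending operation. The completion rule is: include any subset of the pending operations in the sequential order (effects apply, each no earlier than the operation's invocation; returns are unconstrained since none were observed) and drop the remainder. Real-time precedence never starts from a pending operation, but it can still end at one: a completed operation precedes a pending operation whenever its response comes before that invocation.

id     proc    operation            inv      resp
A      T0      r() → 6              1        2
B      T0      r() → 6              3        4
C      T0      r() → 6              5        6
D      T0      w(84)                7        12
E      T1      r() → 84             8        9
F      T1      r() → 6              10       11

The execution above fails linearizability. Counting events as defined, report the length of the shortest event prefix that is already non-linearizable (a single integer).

one valid order for events 1..10 is A, B, C, D, E:
step 1: A r() → 6 — value 6
step 2: B r() → 6 — value 6
step 3: C r() → 6 — value 6
step 4: D w(84) (pending, included) — value 84
step 5: E r() → 84 — value 84
event 11 — F's response, time 11 — after it, nothing linearizes
no escape via the 1 pending operation (D): every completion choice fails
one such order, A, B, C, E, F (pending dropped), breaks at step 4 where E r() → 84 is illegal

11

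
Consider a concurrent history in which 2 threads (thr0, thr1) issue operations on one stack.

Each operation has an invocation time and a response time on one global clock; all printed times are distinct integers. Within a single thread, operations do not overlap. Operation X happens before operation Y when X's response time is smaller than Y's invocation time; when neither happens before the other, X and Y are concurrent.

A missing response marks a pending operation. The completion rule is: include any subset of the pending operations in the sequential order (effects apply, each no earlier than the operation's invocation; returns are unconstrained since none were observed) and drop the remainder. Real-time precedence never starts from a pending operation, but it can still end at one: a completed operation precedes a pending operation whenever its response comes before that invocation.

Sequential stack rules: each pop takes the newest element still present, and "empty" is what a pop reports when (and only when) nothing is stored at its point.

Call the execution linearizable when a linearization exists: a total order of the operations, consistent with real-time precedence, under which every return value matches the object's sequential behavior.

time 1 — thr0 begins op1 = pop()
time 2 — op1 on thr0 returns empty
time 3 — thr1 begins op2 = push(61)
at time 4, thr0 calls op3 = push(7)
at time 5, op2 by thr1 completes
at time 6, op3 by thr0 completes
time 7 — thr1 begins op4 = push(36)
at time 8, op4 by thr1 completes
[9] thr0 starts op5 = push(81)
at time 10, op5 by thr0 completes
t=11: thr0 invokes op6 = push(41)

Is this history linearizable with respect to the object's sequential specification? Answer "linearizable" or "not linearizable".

linearizable

a witness: op1, op2, op3, op4, op5
1. op1 pop() → empty, leaving stack <>
2. op2 push(61), leaving stack <61>
3. op3 push(7), leaving stack <61,7>
4. op4 push(36), leaving stack <61,7,36>
5. op5 push(81), leaving stack <61,7,36,81>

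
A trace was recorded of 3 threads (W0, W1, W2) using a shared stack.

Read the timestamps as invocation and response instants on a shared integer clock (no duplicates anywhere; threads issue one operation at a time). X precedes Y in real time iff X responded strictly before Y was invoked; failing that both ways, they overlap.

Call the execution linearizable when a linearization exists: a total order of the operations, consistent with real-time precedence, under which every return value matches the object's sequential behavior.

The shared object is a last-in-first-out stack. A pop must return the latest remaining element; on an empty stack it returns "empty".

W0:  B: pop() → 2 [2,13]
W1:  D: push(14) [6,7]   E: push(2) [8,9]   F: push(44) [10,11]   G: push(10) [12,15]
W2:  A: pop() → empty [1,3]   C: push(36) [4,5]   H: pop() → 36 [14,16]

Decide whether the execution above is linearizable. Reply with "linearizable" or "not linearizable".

not linearizable

already the first 16 events (up to H's response at time 16) admit no linearization; the first 15 still do
the 8 completed operations admit 13 real-time orders; each fails the stack replay
for example A, B, C, D, E, F, G, H fails at step 2: B pop() → 2 is not legal there
for example A, B, C, D, E, F, H, G fails at step 2: B pop() → 2 is not legal there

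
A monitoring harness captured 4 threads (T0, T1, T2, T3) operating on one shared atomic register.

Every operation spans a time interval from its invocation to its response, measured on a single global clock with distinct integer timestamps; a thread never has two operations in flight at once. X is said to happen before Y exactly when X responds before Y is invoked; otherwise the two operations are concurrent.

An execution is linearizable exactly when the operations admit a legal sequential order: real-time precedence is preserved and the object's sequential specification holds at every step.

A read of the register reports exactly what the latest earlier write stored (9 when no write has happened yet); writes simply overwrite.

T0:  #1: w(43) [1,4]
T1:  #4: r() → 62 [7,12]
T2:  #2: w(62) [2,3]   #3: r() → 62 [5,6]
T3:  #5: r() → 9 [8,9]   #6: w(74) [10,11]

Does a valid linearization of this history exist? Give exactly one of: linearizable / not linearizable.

the violation lands at event 9, #5's response at time 9: events 1..8 linearize, events 1..9 do not
2 orders of the 4 completed atomic register ops respect real time; none is legal
include/drop combinations of the 1 pending operation (#4) were all tried; none helps
sample order #1, #2, #3, #5 (pending dropped) stalls at step 4 — #5 r() → 9 has no legal effect
sample order #2, #1, #3, #5 (pending dropped) stalls at step 3 — #3 r() → 62 has no legal effect

not linearizable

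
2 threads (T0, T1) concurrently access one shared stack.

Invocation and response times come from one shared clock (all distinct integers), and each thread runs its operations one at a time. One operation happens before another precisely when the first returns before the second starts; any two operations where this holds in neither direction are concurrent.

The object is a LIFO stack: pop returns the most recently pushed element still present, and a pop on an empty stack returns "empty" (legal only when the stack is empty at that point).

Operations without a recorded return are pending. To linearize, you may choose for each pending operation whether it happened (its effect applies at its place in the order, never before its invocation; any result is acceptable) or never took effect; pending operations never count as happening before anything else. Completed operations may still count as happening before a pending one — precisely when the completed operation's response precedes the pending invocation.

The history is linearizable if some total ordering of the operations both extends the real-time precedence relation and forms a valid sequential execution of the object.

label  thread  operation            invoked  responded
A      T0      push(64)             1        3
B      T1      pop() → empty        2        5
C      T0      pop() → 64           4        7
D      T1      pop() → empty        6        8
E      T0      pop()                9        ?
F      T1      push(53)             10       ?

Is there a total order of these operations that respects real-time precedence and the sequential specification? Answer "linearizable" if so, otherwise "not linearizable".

a witness: A, C, B, D
step 1: A push(64) — stack <64>
step 2: C pop() → 64 — stack <>
step 3: B pop() → empty — stack <>
step 4: D pop() → empty — stack <>

linearizable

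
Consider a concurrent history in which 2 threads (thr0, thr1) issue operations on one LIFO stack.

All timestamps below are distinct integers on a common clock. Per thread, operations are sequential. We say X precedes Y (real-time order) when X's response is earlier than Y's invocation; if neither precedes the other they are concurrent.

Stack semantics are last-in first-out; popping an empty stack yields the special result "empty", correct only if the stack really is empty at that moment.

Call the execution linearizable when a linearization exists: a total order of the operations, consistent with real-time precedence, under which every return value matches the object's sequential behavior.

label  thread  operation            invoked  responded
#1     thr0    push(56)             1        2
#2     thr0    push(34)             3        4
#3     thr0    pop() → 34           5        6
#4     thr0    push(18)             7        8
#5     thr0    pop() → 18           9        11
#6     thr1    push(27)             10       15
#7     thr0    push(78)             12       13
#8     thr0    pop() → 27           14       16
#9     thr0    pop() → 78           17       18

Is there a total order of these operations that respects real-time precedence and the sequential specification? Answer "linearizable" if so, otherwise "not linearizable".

witness order: #1, #2, #3, #4, #5, #7, #6, #8, #9
1. #1 push(56), leaving stack <56>
2. #2 push(34), leaving stack <56,34>
3. #3 pop() → 34, leaving stack <56>
4. #4 push(18), leaving stack <56,18>
5. #5 pop() → 18, leaving stack <56>
6. #7 push(78), leaving stack <56,78>
7. #6 push(27), leaving stack <56,78,27>
8. #8 pop() → 27, leaving stack <56,78>
9. #9 pop() → 78, leaving stack <56>

linearizable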